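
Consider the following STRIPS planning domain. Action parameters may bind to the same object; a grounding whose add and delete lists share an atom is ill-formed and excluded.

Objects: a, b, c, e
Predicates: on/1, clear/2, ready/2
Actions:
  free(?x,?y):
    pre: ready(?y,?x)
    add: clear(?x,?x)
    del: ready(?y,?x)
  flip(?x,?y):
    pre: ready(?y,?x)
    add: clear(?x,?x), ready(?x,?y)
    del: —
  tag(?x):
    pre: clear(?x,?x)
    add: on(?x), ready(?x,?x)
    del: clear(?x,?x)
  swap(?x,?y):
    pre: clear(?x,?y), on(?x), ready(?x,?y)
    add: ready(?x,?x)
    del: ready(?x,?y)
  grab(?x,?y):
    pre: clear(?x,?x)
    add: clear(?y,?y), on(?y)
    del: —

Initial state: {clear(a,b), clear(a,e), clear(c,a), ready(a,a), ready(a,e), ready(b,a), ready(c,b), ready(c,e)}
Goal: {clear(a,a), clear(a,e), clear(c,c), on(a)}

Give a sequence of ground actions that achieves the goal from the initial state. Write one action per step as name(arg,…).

1. free(a,a)  →  {clear(a,a), clear(a,b), clear(a,e), clear(c,a), ready(a,e), ready(b,a), ready(c,b), ready(c,e)}
2. grab(a,a)  →  {clear(a,a), clear(a,b), clear(a,e), clear(c,a), on(a), ready(a,e), ready(b,a), ready(c,b), ready(c,e)}
3. grab(a,c)  →  {clear(a,a), clear(a,b), clear(a,e), clear(c,a), clear(c,c), on(a), on(c), ready(a,e), ready(b,a), ready(c,b), ready(c,e)}

free(a,a); grab(a,a); grab(a,c)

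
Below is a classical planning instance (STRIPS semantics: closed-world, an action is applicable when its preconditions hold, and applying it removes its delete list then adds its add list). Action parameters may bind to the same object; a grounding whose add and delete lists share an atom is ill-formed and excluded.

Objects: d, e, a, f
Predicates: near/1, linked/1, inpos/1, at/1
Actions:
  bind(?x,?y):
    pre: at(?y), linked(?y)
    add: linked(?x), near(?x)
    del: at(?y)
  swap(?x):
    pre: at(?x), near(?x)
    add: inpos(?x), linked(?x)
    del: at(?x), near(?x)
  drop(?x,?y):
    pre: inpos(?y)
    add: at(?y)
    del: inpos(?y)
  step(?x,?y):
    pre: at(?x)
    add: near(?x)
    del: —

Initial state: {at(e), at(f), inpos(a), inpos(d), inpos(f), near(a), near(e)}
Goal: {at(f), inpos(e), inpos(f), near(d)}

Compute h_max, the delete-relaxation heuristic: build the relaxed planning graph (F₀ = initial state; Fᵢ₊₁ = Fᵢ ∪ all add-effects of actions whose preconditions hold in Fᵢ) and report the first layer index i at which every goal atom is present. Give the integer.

F0 = init (7 atoms)
F1 = F0 ∪ {at(a), at(d), inpos(e), linked(e), near(f)}  (12 atoms)
F2 = F1 ∪ {linked(a), linked(d), linked(f), near(d)}  (16 atoms)
goal ⊆ F2  ⇒  h_max = 2

2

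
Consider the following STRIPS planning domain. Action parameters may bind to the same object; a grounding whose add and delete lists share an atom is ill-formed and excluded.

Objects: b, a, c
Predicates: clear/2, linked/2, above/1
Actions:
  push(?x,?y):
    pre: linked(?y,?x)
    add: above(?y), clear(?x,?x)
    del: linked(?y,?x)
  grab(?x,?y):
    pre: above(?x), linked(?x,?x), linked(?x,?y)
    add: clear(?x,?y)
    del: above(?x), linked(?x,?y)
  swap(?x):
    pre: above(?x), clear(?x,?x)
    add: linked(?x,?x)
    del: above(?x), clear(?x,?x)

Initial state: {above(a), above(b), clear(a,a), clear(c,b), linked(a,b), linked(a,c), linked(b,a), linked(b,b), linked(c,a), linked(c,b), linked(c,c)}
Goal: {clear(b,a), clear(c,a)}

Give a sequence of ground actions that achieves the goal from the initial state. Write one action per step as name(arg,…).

push(b,c); grab(b,a); grab(c,a)

1. push(b,c)  →  {above(a), above(b), above(c), clear(a,a), clear(b,b), clear(c,b), linked(a,b), linked(a,c), linked(b,a), linked(b,b), linked(c,a), linked(c,c)}
2. grab(b,a)  →  {above(a), above(c), clear(a,a), clear(b,a), clear(b,b), clear(c,b), linked(a,b), linked(a,c), linked(b,b), linked(c,a), linked(c,c)}
3. grab(c,a)  →  {above(a), clear(a,a), clear(b,a), clear(b,b), clear(c,a), clear(c,b), linked(a,b), linked(a,c), linked(b,b), linked(c,c)}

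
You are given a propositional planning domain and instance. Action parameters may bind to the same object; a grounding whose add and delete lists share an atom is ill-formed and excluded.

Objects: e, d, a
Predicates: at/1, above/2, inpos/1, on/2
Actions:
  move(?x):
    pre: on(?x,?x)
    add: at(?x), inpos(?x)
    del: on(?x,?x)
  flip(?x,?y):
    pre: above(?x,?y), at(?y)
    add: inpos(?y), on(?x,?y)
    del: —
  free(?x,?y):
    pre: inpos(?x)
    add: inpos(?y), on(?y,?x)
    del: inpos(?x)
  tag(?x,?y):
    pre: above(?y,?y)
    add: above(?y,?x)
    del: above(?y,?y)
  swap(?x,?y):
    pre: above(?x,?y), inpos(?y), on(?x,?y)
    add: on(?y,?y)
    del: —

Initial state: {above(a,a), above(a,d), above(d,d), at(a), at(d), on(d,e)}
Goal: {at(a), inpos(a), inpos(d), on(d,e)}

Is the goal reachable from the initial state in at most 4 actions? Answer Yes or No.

Yes

1. flip(d,d)  →  {above(a,a), above(a,d), above(d,d), at(a), at(d), inpos(d), on(d,d), on(d,e)}
2. flip(a,a)  →  {above(a,a), above(a,d), above(d,d), at(a), at(d), inpos(a), inpos(d), on(a,a), on(d,d), on(d,e)}
optimal plan length = 2; 2 ≤ 4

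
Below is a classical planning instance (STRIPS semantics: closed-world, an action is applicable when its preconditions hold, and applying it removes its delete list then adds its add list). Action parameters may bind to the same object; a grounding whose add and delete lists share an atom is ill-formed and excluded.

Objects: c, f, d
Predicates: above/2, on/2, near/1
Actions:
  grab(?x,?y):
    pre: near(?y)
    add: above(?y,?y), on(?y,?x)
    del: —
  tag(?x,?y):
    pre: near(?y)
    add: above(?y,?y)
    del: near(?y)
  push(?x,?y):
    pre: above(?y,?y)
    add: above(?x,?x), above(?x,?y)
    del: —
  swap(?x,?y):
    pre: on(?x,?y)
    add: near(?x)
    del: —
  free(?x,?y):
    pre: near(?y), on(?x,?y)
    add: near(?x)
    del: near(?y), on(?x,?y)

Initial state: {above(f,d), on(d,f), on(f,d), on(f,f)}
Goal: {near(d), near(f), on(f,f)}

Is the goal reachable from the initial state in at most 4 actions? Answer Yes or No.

Yes

1. swap(f,f)  →  {above(f,d), near(f), on(d,f), on(f,d), on(f,f)}
2. swap(d,f)  →  {above(f,d), near(d), near(f), on(d,f), on(f,d), on(f,f)}
optimal plan length = 2; 2 ≤ 4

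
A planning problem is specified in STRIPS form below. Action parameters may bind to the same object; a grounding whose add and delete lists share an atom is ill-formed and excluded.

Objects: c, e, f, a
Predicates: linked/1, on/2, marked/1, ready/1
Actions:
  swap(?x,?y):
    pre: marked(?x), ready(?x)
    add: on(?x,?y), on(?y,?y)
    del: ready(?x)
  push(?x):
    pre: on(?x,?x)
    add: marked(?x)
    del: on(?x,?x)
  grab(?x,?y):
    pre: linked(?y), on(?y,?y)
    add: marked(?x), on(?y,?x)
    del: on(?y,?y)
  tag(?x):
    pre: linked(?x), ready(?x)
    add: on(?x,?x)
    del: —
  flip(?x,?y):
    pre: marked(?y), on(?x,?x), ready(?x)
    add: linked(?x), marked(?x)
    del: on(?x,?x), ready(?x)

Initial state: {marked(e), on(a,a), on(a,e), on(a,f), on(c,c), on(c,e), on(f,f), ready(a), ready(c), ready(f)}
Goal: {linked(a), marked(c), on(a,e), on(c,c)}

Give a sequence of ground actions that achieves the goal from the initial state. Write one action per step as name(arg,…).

push(c); swap(c,c); flip(a,c)

1. push(c)  →  {marked(c), marked(e), on(a,a), on(a,e), on(a,f), on(c,e), on(f,f), ready(a), ready(c), ready(f)}
2. swap(c,c)  →  {marked(c), marked(e), on(a,a), on(a,e), on(a,f), on(c,c), on(c,e), on(f,f), ready(a), ready(f)}
3. flip(a,c)  →  {linked(a), marked(a), marked(c), marked(e), on(a,e), on(a,f), on(c,c), on(c,e), on(f,f), ready(f)}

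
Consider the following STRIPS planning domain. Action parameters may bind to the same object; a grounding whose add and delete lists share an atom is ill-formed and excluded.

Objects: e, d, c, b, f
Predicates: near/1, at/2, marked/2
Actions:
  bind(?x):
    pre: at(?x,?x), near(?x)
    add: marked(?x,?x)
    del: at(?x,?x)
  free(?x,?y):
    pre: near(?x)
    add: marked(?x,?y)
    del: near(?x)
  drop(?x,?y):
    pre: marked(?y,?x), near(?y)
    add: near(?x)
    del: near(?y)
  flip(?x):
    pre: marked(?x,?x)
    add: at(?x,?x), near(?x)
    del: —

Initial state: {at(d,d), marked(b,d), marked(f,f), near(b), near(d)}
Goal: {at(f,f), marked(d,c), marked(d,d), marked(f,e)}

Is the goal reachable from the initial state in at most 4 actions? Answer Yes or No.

Yes

1. bind(d)  →  {marked(b,d), marked(d,d), marked(f,f), near(b), near(d)}
2. free(d,c)  →  {marked(b,d), marked(d,c), marked(d,d), marked(f,f), near(b)}
3. flip(f)  →  {at(f,f), marked(b,d), marked(d,c), marked(d,d), marked(f,f), near(b), near(f)}
4. free(f,e)  →  {at(f,f), marked(b,d), marked(d,c), marked(d,d), marked(f,e), marked(f,f), near(b)}
optimal plan length = 4; 4 ≤ 4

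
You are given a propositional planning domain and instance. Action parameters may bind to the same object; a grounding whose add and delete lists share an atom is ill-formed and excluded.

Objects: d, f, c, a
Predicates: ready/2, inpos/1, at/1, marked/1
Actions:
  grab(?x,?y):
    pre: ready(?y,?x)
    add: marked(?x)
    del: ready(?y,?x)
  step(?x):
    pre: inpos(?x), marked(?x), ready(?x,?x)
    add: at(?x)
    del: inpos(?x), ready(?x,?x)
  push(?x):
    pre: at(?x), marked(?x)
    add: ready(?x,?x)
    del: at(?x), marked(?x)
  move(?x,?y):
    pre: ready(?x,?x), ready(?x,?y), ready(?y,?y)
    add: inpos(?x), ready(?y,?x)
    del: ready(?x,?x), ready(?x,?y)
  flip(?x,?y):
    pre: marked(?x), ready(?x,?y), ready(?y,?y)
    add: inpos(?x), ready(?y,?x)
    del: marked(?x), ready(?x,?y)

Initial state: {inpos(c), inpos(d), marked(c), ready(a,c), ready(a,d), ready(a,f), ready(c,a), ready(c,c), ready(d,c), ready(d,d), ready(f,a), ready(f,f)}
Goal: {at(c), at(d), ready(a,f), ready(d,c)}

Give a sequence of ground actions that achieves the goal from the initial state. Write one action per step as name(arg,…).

grab(d,a); step(d); step(c)

1. grab(d,a)  →  {inpos(c), inpos(d), marked(c), marked(d), ready(a,c), ready(a,f), ready(c,a), ready(c,c), ready(d,c), ready(d,d), ready(f,a), ready(f,f)}
2. step(d)  →  {at(d), inpos(c), marked(c), marked(d), ready(a,c), ready(a,f), ready(c,a), ready(c,c), ready(d,c), ready(f,a), ready(f,f)}
3. step(c)  →  {at(c), at(d), marked(c), marked(d), ready(a,c), ready(a,f), ready(c,a), ready(d,c), ready(f,a), ready(f,f)}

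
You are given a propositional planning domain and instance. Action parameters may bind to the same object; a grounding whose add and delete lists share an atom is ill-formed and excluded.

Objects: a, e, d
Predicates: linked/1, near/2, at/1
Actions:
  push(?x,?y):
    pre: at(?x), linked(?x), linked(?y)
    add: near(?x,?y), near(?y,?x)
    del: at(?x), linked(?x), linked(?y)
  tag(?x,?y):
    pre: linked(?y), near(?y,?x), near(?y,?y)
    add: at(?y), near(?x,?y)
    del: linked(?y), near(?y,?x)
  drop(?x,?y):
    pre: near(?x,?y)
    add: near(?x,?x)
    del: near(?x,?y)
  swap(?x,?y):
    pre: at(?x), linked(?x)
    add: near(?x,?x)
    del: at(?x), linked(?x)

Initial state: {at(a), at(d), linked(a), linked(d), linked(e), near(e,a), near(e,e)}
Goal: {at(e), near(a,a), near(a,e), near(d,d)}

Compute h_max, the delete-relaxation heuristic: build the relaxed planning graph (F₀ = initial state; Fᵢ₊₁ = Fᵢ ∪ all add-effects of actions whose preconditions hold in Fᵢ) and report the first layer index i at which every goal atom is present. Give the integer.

F0 = init (7 atoms)
F1 = F0 ∪ {at(e), near(a,a), near(a,d), near(a,e), near(d,a), near(d,d), near(d,e), near(e,d)}  (15 atoms)
goal ⊆ F1  ⇒  h_max = 1

1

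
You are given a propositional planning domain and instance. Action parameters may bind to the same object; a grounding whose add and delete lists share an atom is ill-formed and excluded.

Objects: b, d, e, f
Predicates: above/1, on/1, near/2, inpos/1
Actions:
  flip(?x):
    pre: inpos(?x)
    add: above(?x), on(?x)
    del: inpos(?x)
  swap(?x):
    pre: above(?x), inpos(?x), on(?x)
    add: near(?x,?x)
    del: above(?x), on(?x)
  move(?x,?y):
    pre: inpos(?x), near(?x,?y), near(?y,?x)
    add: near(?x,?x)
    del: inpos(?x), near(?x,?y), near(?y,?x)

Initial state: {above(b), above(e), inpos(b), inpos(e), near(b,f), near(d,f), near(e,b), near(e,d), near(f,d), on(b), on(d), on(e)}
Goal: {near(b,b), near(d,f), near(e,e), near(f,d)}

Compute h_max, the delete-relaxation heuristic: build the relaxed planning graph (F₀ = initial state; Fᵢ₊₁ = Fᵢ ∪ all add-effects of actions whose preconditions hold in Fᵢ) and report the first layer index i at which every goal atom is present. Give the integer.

F0 = init (12 atoms)
F1 = F0 ∪ {near(b,b), near(e,e)}  (14 atoms)
goal ⊆ F1  ⇒  h_max = 1

1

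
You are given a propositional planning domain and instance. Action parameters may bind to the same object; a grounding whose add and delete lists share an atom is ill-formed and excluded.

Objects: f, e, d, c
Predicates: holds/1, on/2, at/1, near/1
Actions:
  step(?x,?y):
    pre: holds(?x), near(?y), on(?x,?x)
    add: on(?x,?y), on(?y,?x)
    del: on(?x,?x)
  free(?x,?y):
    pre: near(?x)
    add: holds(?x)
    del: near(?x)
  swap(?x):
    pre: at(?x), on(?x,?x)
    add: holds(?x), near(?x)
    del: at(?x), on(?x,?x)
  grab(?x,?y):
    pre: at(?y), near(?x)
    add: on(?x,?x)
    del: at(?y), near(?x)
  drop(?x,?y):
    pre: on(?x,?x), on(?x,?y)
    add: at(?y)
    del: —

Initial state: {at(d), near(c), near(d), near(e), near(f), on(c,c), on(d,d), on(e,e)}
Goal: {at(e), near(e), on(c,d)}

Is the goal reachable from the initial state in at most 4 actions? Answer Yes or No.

Yes

1. free(d,f)  →  {at(d), holds(d), near(c), near(e), near(f), on(c,c), on(d,d), on(e,e)}
2. step(d,c)  →  {at(d), holds(d), near(c), near(e), near(f), on(c,c), on(c,d), on(d,c), on(e,e)}
3. drop(e,e)  →  {at(d), at(e), holds(d), near(c), near(e), near(f), on(c,c), on(c,d), on(d,c), on(e,e)}
optimal plan length = 3; 3 ≤ 4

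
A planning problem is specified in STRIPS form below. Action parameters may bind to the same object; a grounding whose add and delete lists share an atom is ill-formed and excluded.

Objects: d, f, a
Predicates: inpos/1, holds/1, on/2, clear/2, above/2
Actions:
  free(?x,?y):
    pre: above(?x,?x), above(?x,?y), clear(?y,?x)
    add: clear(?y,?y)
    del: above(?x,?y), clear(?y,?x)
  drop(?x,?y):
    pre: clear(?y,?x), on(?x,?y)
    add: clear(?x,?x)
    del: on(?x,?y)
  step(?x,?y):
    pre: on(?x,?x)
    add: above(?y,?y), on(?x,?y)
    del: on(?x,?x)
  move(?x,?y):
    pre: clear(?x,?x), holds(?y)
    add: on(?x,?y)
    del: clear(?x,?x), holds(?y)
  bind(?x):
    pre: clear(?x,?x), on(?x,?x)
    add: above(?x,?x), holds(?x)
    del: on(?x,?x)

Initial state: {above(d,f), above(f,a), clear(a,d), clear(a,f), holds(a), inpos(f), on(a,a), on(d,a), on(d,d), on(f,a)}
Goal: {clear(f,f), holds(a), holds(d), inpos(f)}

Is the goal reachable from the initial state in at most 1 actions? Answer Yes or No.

No

1. drop(d,a)  →  {above(d,f), above(f,a), clear(a,d), clear(a,f), clear(d,d), holds(a), inpos(f), on(a,a), on(d,d), on(f,a)}
2. drop(f,a)  →  {above(d,f), above(f,a), clear(a,d), clear(a,f), clear(d,d), clear(f,f), holds(a), inpos(f), on(a,a), on(d,d)}
3. bind(d)  →  {above(d,d), above(d,f), above(f,a), clear(a,d), clear(a,f), clear(d,d), clear(f,f), holds(a), holds(d), inpos(f), on(a,a)}
optimal plan length = 3; 3 > 1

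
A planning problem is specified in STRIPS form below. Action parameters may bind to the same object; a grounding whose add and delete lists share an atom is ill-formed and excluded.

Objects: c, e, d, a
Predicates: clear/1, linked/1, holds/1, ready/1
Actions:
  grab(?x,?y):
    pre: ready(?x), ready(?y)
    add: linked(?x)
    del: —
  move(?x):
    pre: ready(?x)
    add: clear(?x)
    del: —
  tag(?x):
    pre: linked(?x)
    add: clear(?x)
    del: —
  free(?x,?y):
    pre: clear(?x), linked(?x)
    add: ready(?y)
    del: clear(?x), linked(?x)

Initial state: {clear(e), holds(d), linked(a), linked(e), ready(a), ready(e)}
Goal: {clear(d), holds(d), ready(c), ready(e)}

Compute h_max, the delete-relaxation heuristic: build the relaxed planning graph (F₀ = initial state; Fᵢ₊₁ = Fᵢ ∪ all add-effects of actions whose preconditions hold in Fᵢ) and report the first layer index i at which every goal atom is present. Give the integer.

2

F0 = init (6 atoms)
F1 = F0 ∪ {clear(a), ready(c), ready(d)}  (9 atoms)
F2 = F1 ∪ {clear(c), clear(d), linked(c), linked(d)}  (13 atoms)
goal ⊆ F2  ⇒  h_max = 2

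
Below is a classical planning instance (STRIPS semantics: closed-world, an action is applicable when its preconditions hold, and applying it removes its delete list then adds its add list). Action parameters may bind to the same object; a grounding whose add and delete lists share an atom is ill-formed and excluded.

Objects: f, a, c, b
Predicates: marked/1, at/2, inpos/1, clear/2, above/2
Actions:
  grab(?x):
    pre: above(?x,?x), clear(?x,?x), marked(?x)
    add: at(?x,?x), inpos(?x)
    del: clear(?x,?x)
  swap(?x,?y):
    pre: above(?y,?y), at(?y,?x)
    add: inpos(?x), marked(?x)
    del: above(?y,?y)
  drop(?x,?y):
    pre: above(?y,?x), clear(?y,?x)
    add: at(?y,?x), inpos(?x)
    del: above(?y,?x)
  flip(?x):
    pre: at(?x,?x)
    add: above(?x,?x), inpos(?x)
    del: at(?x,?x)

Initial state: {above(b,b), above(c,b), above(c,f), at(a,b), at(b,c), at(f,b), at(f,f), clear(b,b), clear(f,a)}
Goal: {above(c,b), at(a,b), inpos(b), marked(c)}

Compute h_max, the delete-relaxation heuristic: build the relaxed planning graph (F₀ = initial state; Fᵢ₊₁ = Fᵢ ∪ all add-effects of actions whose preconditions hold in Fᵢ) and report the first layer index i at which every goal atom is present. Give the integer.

F0 = init (9 atoms)
F1 = F0 ∪ {above(f,f), at(b,b), inpos(b), inpos(c), inpos(f), marked(c)}  (15 atoms)
goal ⊆ F1  ⇒  h_max = 1

1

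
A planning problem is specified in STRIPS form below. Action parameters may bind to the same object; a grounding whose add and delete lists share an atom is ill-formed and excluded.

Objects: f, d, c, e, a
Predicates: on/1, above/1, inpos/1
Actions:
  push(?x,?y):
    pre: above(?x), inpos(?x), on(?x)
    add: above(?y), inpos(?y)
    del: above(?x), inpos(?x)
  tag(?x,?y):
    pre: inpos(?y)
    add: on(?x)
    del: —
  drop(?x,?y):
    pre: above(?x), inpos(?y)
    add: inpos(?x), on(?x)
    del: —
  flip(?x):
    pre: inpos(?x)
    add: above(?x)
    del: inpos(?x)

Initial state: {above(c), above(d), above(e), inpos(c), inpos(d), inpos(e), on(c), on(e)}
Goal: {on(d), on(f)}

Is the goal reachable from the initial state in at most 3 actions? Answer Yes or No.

1. tag(f,d)  →  {above(c), above(d), above(e), inpos(c), inpos(d), inpos(e), on(c), on(e), on(f)}
2. tag(d,d)  →  {above(c), above(d), above(e), inpos(c), inpos(d), inpos(e), on(c), on(d), on(e), on(f)}
optimal plan length = 2; 2 ≤ 3

Yes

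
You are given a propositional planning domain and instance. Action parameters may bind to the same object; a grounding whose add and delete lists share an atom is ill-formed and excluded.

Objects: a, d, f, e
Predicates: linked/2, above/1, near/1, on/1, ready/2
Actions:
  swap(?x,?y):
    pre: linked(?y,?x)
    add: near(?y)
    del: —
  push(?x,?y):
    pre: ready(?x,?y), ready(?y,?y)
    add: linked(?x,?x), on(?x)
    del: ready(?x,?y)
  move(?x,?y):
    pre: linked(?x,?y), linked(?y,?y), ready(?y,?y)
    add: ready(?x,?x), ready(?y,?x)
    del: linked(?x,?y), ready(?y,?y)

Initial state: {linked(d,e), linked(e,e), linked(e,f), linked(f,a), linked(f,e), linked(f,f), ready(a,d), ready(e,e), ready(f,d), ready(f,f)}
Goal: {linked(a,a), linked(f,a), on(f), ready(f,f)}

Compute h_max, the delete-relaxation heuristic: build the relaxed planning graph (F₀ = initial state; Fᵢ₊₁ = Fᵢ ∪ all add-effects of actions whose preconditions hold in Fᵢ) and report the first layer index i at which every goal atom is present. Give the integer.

2

F0 = init (10 atoms)
F1 = F0 ∪ {near(d), near(e), near(f), on(e), on(f), ready(d,d), ready(e,d), ready(e,f), ready(f,e)}  (19 atoms)
F2 = F1 ∪ {linked(a,a), linked(d,d), on(a), on(d)}  (23 atoms)
goal ⊆ F2  ⇒  h_max = 2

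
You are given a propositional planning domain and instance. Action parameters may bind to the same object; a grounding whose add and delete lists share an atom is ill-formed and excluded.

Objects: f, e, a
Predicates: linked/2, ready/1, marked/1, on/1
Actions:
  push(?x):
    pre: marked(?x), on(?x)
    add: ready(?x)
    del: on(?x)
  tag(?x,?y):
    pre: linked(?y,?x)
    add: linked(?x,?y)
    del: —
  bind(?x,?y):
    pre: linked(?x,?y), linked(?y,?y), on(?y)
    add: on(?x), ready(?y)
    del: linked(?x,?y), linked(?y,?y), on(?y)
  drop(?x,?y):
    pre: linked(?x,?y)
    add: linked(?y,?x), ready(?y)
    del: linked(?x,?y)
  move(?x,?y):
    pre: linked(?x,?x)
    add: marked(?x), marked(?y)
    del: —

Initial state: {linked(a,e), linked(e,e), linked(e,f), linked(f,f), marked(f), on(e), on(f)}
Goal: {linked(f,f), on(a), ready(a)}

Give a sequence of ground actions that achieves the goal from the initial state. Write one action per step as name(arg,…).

1. tag(e,a)  →  {linked(a,e), linked(e,a), linked(e,e), linked(e,f), linked(f,f), marked(f), on(e), on(f)}
2. bind(a,e)  →  {linked(e,a), linked(e,f), linked(f,f), marked(f), on(a), on(f), ready(e)}
3. drop(e,a)  →  {linked(a,e), linked(e,f), linked(f,f), marked(f), on(a), on(f), ready(a), ready(e)}

tag(e,a); bind(a,e); drop(e,a)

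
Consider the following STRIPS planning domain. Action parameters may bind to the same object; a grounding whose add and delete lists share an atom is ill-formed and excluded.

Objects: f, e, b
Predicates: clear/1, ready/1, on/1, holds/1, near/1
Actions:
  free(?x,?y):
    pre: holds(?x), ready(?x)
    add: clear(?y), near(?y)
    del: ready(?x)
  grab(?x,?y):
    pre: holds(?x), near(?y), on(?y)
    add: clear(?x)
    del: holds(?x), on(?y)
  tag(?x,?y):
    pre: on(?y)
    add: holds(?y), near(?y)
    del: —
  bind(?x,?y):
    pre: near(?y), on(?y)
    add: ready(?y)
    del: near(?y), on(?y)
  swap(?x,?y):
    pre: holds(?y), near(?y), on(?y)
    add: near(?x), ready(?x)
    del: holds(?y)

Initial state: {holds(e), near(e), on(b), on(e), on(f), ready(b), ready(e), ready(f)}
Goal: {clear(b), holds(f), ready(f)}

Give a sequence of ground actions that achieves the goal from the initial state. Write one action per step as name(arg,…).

1. free(e,b)  →  {clear(b), holds(e), near(b), near(e), on(b), on(e), on(f), ready(b), ready(f)}
2. tag(f,f)  →  {clear(b), holds(e), holds(f), near(b), near(e), near(f), on(b), on(e), on(f), ready(b), ready(f)}

free(e,b); tag(f,f)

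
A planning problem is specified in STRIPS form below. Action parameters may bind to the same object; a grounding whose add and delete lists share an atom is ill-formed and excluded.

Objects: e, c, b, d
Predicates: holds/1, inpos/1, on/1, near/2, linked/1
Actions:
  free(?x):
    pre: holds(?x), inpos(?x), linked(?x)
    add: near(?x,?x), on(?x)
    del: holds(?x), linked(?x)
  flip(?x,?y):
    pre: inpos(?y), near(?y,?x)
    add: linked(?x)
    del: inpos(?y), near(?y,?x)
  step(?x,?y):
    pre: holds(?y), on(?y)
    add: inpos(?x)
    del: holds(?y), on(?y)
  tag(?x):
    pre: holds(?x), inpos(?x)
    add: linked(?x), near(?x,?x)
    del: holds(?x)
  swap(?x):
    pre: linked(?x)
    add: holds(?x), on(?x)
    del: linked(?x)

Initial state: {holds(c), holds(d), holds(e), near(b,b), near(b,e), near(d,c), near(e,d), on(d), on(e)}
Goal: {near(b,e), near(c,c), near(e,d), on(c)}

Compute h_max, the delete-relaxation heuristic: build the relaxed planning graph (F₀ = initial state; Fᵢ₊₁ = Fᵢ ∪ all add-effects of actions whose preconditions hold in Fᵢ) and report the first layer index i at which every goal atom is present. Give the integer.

3

F0 = init (9 atoms)
F1 = F0 ∪ {inpos(b), inpos(c), inpos(d), inpos(e)}  (13 atoms)
F2 = F1 ∪ {linked(b), linked(c), linked(d), linked(e), near(c,c), near(d,d), near(e,e)}  (20 atoms)
F3 = F2 ∪ {holds(b), on(b), on(c)}  (23 atoms)
goal ⊆ F3  ⇒  h_max = 3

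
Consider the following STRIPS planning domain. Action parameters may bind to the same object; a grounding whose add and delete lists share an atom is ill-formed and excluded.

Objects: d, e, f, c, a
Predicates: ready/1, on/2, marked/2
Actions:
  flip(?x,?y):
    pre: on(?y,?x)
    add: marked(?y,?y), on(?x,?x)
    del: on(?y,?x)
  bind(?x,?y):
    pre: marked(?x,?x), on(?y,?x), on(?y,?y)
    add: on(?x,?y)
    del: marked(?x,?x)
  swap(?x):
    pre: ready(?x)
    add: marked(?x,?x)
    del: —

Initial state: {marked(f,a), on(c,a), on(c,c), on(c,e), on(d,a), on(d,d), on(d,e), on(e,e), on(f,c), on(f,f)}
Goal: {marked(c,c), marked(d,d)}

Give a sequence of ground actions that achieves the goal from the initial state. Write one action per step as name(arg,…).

1. flip(e,d)  →  {marked(d,d), marked(f,a), on(c,a), on(c,c), on(c,e), on(d,a), on(d,d), on(e,e), on(f,c), on(f,f)}
2. flip(e,c)  →  {marked(c,c), marked(d,d), marked(f,a), on(c,a), on(c,c), on(d,a), on(d,d), on(e,e), on(f,c), on(f,f)}

flip(e,d); flip(e,c)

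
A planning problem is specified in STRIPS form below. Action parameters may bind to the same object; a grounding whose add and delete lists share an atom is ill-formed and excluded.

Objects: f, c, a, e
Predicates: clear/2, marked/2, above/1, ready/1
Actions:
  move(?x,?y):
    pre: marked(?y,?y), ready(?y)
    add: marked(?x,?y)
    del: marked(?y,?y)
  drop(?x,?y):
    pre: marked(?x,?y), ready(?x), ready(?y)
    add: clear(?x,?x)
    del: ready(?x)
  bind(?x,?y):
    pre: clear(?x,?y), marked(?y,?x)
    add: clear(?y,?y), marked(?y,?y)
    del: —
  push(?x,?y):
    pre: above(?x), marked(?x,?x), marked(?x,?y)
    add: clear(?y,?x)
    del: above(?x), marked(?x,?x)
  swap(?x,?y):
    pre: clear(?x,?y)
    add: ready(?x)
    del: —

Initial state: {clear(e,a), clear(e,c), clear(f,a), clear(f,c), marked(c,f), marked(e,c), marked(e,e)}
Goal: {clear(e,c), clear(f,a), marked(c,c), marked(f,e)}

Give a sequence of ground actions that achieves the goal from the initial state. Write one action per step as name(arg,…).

bind(f,c); swap(e,c); move(f,e)

1. bind(f,c)  →  {clear(c,c), clear(e,a), clear(e,c), clear(f,a), clear(f,c), marked(c,c), marked(c,f), marked(e,c), marked(e,e)}
2. swap(e,c)  →  {clear(c,c), clear(e,a), clear(e,c), clear(f,a), clear(f,c), marked(c,c), marked(c,f), marked(e,c), marked(e,e), ready(e)}
3. move(f,e)  →  {clear(c,c), clear(e,a), clear(e,c), clear(f,a), clear(f,c), marked(c,c), marked(c,f), marked(e,c), marked(f,e), ready(e)}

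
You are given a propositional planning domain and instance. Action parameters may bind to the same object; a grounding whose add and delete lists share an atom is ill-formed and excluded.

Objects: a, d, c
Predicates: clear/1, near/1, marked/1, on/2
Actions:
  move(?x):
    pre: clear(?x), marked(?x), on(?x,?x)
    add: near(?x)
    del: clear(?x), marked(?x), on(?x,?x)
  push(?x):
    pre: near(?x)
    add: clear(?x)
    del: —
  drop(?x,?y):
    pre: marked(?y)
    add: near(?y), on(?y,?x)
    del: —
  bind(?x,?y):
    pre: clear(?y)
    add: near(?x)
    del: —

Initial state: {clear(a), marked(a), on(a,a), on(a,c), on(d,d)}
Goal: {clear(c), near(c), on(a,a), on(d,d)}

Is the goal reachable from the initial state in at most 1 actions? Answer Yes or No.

1. bind(c,a)  →  {clear(a), marked(a), near(c), on(a,a), on(a,c), on(d,d)}
2. push(c)  →  {clear(a), clear(c), marked(a), near(c), on(a,a), on(a,c), on(d,d)}
optimal plan length = 2; 2 > 1

No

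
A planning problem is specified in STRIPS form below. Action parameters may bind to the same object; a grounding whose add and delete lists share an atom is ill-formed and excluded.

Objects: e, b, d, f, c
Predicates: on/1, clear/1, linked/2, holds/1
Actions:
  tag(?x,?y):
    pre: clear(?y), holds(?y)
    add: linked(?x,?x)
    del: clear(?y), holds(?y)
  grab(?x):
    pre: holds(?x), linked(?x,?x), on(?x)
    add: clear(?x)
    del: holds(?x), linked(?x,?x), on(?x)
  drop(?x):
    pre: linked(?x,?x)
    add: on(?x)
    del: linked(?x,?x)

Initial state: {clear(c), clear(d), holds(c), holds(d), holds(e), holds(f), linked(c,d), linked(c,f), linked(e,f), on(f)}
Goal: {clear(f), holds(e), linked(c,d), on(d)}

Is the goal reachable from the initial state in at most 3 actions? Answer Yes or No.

1. tag(d,d)  →  {clear(c), holds(c), holds(e), holds(f), linked(c,d), linked(c,f), linked(d,d), linked(e,f), on(f)}
2. tag(f,c)  →  {holds(e), holds(f), linked(c,d), linked(c,f), linked(d,d), linked(e,f), linked(f,f), on(f)}
3. grab(f)  →  {clear(f), holds(e), linked(c,d), linked(c,f), linked(d,d), linked(e,f)}
4. drop(d)  →  {clear(f), holds(e), linked(c,d), linked(c,f), linked(e,f), on(d)}
optimal plan length = 4; 4 > 3

No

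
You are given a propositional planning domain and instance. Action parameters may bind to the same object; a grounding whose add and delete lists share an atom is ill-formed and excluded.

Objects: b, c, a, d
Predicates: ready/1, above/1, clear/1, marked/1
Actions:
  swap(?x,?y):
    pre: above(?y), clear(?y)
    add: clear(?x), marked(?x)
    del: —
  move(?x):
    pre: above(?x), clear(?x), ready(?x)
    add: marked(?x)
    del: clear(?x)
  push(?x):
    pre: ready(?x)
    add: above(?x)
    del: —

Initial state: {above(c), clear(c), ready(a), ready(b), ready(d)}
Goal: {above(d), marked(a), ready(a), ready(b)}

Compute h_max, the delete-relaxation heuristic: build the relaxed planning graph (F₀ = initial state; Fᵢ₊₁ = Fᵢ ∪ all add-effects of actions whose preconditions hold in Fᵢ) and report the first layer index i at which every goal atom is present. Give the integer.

F0 = init (5 atoms)
F1 = F0 ∪ {above(a), above(b), above(d), clear(a), clear(b), clear(d), marked(a), marked(b), marked(c), marked(d)}  (15 atoms)
goal ⊆ F1  ⇒  h_max = 1

1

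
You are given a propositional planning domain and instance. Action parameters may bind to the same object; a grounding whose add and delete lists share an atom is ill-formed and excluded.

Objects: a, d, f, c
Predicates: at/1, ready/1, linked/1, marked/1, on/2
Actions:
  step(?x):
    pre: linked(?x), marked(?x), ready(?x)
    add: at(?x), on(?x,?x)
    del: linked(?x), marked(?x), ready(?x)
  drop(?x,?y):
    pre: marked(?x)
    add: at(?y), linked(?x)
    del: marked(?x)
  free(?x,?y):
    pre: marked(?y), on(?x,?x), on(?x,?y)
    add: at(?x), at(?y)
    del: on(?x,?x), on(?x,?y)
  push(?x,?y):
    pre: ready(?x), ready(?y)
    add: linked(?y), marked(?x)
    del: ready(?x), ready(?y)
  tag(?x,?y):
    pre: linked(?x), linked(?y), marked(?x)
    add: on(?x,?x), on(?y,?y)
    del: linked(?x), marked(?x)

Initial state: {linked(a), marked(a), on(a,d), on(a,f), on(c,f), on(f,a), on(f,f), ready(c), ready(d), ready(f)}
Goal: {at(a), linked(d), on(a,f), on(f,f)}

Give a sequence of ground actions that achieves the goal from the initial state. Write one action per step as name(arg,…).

1. drop(a,a)  →  {at(a), linked(a), on(a,d), on(a,f), on(c,f), on(f,a), on(f,f), ready(c), ready(d), ready(f)}
2. push(d,d)  →  {at(a), linked(a), linked(d), marked(d), on(a,d), on(a,f), on(c,f), on(f,a), on(f,f), ready(c), ready(f)}

drop(a,a); push(d,d)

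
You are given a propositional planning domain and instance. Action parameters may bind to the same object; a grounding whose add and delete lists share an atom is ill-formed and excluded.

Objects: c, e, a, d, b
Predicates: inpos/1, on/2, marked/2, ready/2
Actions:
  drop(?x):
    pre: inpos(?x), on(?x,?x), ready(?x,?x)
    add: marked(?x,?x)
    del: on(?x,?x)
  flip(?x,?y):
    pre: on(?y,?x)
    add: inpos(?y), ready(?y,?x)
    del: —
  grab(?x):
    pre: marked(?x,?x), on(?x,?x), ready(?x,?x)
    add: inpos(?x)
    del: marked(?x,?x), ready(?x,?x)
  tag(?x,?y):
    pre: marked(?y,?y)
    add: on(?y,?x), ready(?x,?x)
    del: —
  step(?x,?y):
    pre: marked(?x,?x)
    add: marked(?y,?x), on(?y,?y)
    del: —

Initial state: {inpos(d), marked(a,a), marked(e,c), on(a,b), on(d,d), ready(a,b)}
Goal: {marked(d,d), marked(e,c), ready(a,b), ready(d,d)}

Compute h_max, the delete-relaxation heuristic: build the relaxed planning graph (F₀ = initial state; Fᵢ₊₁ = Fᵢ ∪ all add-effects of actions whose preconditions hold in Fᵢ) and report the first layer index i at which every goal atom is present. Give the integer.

F0 = init (6 atoms)
F1 = F0 ∪ {inpos(a), marked(b,a), marked(c,a), marked(d,a), marked(e,a), on(a,a), on(a,c), on(a,d), on(a,e), on(b,b), on(c,c), on(e,e), ready(a,a), ready(b,b), ready(c,c), ready(d,d), ready(e,e)}  (23 atoms)
F2 = F1 ∪ {inpos(b), inpos(c), inpos(e), marked(d,d), ready(a,c), ready(a,d), ready(a,e)}  (30 atoms)
goal ⊆ F2  ⇒  h_max = 2

2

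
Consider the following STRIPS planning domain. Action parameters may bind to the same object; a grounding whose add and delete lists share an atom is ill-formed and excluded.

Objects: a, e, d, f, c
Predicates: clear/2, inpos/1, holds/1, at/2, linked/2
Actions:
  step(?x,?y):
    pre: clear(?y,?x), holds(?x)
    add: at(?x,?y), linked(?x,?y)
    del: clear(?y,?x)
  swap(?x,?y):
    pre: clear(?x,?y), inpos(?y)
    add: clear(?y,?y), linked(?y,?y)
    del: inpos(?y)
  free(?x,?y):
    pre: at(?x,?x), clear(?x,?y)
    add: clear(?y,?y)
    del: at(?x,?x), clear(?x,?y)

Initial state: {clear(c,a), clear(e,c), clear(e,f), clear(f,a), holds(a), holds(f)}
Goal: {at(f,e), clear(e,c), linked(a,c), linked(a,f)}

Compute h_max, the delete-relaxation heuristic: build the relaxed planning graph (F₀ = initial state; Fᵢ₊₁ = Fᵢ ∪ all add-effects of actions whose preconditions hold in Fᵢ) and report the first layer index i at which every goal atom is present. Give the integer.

F0 = init (6 atoms)
F1 = F0 ∪ {at(a,c), at(a,f), at(f,e), linked(a,c), linked(a,f), linked(f,e)}  (12 atoms)
goal ⊆ F1  ⇒  h_max = 1

1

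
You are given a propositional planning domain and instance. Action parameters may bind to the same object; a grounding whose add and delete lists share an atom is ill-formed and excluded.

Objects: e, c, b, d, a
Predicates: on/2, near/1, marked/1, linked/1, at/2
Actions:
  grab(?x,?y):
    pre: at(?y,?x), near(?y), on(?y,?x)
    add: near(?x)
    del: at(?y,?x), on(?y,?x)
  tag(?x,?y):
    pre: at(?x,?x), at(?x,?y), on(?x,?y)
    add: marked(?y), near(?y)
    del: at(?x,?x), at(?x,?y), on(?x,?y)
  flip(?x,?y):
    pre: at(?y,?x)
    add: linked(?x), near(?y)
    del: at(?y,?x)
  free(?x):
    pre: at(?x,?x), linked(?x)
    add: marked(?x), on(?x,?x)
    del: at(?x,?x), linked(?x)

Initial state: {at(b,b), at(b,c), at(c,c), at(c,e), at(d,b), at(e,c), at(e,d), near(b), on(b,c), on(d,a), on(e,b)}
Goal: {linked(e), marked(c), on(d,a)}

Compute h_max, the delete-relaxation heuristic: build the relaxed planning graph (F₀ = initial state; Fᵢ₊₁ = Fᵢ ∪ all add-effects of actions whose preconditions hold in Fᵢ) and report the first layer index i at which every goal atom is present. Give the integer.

F0 = init (11 atoms)
F1 = F0 ∪ {linked(b), linked(c), linked(d), linked(e), marked(c), near(c), near(d), near(e)}  (19 atoms)
goal ⊆ F1  ⇒  h_max = 1

1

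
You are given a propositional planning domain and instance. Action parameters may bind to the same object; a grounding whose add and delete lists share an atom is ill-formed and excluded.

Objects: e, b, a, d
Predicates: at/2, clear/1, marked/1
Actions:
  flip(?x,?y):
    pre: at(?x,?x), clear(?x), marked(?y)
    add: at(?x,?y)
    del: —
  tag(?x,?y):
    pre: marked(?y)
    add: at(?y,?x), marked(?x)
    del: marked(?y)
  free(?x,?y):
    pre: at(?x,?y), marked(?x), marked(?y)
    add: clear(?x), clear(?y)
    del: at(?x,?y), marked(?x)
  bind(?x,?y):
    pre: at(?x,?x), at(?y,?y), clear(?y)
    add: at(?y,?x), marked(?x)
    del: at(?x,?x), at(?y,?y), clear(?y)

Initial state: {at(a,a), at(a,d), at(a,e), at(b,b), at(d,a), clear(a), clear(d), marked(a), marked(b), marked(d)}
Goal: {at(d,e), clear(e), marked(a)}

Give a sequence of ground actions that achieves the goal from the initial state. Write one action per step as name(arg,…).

1. tag(e,d)  →  {at(a,a), at(a,d), at(a,e), at(b,b), at(d,a), at(d,e), clear(a), clear(d), marked(a), marked(b), marked(e)}
2. free(a,e)  →  {at(a,a), at(a,d), at(b,b), at(d,a), at(d,e), clear(a), clear(d), clear(e), marked(b), marked(e)}
3. tag(a,e)  →  {at(a,a), at(a,d), at(b,b), at(d,a), at(d,e), at(e,a), clear(a), clear(d), clear(e), marked(a), marked(b)}

tag(e,d); free(a,e); tag(a,e)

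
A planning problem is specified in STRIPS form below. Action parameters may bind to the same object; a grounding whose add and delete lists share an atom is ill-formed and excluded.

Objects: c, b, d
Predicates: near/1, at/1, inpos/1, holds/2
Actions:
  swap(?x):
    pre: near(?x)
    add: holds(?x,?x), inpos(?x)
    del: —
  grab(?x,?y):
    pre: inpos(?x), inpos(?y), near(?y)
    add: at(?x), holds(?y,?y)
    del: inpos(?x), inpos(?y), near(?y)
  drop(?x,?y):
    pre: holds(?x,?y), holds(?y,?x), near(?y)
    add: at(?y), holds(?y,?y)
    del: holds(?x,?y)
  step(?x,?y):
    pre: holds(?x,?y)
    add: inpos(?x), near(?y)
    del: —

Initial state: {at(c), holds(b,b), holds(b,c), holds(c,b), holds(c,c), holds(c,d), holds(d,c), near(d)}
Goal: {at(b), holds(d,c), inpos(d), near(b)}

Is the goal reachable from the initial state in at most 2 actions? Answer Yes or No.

No

1. swap(d)  →  {at(c), holds(b,b), holds(b,c), holds(c,b), holds(c,c), holds(c,d), holds(d,c), holds(d,d), inpos(d), near(d)}
2. step(c,b)  →  {at(c), holds(b,b), holds(b,c), holds(c,b), holds(c,c), holds(c,d), holds(d,c), holds(d,d), inpos(c), inpos(d), near(b), near(d)}
3. drop(c,b)  →  {at(b), at(c), holds(b,b), holds(b,c), holds(c,c), holds(c,d), holds(d,c), holds(d,d), inpos(c), inpos(d), near(b), near(d)}
optimal plan length = 3; 3 > 2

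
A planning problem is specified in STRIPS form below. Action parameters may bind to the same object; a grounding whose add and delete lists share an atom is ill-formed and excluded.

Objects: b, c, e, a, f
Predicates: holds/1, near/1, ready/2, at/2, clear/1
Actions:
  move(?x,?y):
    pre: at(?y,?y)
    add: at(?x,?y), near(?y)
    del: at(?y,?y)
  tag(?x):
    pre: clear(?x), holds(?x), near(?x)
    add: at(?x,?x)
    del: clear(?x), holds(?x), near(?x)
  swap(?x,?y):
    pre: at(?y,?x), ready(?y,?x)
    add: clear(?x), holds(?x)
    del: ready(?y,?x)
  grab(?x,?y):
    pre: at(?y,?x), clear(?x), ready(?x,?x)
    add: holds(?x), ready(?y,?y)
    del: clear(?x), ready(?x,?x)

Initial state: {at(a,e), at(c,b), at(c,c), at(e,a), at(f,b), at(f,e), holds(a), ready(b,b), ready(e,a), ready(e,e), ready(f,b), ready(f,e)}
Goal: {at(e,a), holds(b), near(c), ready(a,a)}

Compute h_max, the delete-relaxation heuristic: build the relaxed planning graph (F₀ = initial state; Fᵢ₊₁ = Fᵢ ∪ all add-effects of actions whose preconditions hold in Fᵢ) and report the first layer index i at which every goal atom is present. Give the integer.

2

F0 = init (12 atoms)
F1 = F0 ∪ {at(a,c), at(b,c), at(e,c), at(f,c), clear(a), clear(b), clear(e), holds(b), holds(e), near(c)}  (22 atoms)
F2 = F1 ∪ {ready(a,a), ready(c,c), ready(f,f)}  (25 atoms)
goal ⊆ F2  ⇒  h_max = 2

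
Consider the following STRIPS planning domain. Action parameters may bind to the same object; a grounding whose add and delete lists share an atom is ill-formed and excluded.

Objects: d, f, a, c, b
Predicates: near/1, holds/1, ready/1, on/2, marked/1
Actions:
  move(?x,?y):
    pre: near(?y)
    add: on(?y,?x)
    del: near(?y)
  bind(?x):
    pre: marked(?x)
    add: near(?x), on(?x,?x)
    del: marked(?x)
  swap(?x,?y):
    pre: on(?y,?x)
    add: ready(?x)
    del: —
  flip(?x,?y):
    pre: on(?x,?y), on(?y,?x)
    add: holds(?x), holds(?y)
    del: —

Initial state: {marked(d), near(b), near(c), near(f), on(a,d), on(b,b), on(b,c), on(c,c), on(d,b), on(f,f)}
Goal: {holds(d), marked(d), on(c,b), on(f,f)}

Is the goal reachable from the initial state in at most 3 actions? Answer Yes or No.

Yes

1. move(d,b)  →  {marked(d), near(c), near(f), on(a,d), on(b,b), on(b,c), on(b,d), on(c,c), on(d,b), on(f,f)}
2. move(b,c)  →  {marked(d), near(f), on(a,d), on(b,b), on(b,c), on(b,d), on(c,b), on(c,c), on(d,b), on(f,f)}
3. flip(d,b)  →  {holds(b), holds(d), marked(d), near(f), on(a,d), on(b,b), on(b,c), on(b,d), on(c,b), on(c,c), on(d,b), on(f,f)}
optimal plan length = 3; 3 ≤ 3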